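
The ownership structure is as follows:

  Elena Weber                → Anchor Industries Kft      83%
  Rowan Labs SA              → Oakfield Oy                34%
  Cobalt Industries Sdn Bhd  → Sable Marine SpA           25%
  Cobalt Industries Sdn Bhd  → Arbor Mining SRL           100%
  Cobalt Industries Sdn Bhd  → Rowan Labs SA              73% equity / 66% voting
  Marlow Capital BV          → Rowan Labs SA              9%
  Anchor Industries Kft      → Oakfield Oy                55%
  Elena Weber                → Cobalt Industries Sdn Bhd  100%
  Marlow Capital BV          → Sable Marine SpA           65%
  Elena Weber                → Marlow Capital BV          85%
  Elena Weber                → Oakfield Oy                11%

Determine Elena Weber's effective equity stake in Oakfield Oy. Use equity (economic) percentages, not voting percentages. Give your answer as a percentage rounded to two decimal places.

Elena reaches Oakfield along 4 paths.
Direct stake: 11% = 11%.
Via Marlow → Rowan: 85% × 9% × 34% = 2.601%.
Via Cobalt → Rowan: 100% × 73% × 34% = 24.82%.
Via Anchor: 83% × 55% = 45.65%.
Total: 11% + 2.601% + 24.82% + 45.65% = 84.071%.
Rounded: 84.07%.

84.07%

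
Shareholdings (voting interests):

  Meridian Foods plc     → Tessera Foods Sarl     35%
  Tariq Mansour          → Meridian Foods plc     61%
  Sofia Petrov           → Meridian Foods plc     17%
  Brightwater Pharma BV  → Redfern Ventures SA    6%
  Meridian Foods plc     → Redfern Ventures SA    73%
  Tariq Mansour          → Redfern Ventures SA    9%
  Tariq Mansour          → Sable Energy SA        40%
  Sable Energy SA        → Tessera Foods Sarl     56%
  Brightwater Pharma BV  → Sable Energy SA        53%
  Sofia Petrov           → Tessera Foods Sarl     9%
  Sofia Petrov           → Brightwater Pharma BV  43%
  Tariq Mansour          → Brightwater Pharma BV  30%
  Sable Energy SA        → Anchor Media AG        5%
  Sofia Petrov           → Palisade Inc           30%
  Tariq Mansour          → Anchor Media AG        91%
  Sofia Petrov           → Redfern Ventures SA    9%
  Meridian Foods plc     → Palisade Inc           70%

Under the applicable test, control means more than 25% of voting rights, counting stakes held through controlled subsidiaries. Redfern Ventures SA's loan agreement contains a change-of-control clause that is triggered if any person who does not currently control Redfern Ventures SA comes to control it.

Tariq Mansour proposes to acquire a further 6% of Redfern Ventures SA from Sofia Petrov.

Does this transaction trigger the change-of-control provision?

The purchase adds only to Tariq's holdings (Sofia's stake shrinks), so Tariq is the only person who could newly come to control Redfern.
Tariq holds 61% of Meridian, so Tariq controls Meridian.
Tariq holds 30% of Brightwater, so Tariq controls Brightwater.
Tariq and Brightwater and Meridian together hold 9% + 6% + 73% = 88% of Redfern, so Tariq controls Redfern.
So Tariq already controls Redfern before the transaction.
After the purchase, Tariq's direct stake in Redfern rises to 9% + 6% = 15%, and Sofia's stake falls to 3%.
Tariq controlled Redfern already, so this is not a new person acquiring control; every other person's position is unchanged or reduced.
No new person acquires control, so the clause is not triggered.

No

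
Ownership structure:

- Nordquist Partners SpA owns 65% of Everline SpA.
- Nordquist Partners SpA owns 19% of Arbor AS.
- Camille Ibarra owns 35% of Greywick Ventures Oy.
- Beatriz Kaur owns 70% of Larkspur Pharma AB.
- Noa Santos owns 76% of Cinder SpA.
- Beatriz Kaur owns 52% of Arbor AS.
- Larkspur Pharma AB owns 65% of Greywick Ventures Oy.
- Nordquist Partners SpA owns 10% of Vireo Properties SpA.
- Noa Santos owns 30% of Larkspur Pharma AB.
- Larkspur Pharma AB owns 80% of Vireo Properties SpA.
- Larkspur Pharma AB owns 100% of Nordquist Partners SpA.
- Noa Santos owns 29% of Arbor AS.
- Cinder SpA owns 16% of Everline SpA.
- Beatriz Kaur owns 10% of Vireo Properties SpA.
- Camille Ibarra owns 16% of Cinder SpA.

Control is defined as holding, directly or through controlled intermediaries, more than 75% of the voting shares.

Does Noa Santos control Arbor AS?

No

Noa holds 76% of Cinder, so Noa controls Cinder.
In Arbor, Noa's side holds only 29%, not > 75%.
So Noa does not control Arbor.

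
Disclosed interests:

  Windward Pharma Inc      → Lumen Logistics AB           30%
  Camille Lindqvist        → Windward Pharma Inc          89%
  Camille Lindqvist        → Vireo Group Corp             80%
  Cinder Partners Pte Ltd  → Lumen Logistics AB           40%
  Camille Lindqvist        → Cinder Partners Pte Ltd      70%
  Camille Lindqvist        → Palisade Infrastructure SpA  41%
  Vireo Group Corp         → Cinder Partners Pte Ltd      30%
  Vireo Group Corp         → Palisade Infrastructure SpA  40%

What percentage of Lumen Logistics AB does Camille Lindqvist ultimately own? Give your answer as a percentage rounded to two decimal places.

Camille reaches Lumen along 3 paths.
Via Windward: 89% × 30% = 26.7%.
Via Vireo → Cinder: 80% × 30% × 40% = 9.6%.
Via Cinder: 70% × 40% = 28%.
Total: 26.7% + 9.6% + 28% = 64.3%.
Rounded: 64.30%.

64.30%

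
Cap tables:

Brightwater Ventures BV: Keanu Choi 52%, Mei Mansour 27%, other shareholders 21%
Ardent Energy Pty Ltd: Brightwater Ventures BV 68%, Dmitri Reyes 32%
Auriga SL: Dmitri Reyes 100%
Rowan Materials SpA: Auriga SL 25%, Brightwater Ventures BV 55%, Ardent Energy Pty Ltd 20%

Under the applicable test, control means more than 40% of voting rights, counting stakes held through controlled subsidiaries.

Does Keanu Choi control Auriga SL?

No

Keanu holds 52% of Brightwater, so Keanu controls Brightwater.
Brightwater holds 68% of Ardent, so Keanu controls Ardent.
Brightwater and Ardent together hold 55% + 20% = 75% of Rowan, so Keanu controls Rowan.
Neither Keanu nor any entity Keanu controls holds any voting interest in Auriga.
So Keanu does not control Auriga.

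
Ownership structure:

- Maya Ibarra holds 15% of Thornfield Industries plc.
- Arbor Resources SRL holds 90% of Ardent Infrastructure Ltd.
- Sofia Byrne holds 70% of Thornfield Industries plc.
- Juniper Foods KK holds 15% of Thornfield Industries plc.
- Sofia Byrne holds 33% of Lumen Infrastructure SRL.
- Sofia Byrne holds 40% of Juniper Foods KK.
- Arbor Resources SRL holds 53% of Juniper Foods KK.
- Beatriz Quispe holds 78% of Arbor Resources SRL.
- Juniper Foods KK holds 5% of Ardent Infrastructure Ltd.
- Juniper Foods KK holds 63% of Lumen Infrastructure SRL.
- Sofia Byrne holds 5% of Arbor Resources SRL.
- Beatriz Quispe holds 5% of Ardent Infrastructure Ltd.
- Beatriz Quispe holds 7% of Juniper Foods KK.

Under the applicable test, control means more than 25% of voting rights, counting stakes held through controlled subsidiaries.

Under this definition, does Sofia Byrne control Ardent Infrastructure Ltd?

Sofia holds 40% of Juniper, so Sofia controls Juniper.
Juniper and Sofia together hold 63% + 33% = 96% of Lumen, so Sofia controls Lumen.
Juniper and Sofia together hold 15% + 70% = 85% of Thornfield, so Sofia controls Thornfield.
In Ardent, Sofia's side holds only 5%, not > 25%.
So Sofia does not control Ardent.

No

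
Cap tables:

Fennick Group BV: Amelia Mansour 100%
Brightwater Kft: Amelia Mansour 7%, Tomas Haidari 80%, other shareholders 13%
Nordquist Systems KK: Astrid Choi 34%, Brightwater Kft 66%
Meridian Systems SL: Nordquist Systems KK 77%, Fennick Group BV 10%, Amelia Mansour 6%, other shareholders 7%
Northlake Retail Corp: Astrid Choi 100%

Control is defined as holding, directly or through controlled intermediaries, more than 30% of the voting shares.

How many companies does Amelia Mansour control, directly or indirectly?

1

Amelia holds 100% of Fennick, so Amelia controls Fennick.
No other company's threshold is met.
Amelia controls 1 company.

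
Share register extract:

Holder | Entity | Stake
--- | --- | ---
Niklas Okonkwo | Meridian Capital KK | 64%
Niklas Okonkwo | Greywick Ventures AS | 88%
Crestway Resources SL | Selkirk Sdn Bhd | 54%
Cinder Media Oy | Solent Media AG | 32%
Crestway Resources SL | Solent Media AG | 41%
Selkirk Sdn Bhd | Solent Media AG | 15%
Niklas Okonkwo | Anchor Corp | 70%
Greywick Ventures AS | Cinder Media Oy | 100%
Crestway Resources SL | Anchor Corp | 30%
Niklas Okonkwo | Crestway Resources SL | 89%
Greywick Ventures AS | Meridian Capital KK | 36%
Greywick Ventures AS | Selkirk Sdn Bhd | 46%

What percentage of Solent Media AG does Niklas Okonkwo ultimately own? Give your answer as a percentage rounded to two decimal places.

77.93%

Niklas reaches Solent along 4 paths.
Via Crestway → Selkirk: 89% × 54% × 15% = 7.209%.
Via Greywick → Selkirk: 88% × 46% × 15% = 6.072%.
Via Greywick → Cinder: 88% × 100% × 32% = 28.16%.
Via Crestway: 89% × 41% = 36.49%.
Total: 7.209% + 6.072% + 28.16% + 36.49% = 77.931%.
Rounded: 77.93%.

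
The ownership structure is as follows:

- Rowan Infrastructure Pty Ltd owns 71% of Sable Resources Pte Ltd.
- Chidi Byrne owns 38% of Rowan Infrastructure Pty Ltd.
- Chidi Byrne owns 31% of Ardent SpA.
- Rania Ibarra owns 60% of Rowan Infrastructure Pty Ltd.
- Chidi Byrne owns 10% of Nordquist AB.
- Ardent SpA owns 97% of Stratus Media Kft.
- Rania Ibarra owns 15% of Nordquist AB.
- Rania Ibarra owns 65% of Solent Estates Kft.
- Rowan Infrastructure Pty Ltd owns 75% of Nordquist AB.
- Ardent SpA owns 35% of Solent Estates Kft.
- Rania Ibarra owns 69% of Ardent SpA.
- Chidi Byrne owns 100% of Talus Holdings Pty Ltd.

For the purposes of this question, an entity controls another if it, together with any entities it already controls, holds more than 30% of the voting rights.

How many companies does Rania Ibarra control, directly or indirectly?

Rania holds 69% of Ardent, so Rania controls Ardent.
Rania holds 60% of Rowan, so Rania controls Rowan.
Ardent holds 97% of Stratus, so Rania controls Stratus.
Rania and Rowan together hold 15% + 75% = 90% of Nordquist, so Rania controls Nordquist.
Rowan holds 71% of Sable, so Rania controls Sable.
Ardent and Rania together hold 35% + 65% = 100% of Solent, so Rania controls Solent.
No other company's threshold is met.
Rania controls 6 companies.

6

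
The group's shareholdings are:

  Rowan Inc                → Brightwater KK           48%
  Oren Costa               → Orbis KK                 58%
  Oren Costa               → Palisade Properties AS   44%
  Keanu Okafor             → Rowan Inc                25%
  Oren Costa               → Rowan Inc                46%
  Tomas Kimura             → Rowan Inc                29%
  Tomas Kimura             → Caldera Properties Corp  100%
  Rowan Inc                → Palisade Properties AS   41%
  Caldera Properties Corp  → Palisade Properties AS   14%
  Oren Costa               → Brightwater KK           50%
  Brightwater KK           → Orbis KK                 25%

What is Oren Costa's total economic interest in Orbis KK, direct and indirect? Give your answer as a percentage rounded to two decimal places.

76.02%

Oren reaches Orbis along 3 paths.
Via Rowan → Brightwater: 46% × 48% × 25% = 5.52%.
Via Brightwater: 50% × 25% = 12.5%.
Direct stake: 58% = 58%.
Total: 5.52% + 12.5% + 58% = 76.02%.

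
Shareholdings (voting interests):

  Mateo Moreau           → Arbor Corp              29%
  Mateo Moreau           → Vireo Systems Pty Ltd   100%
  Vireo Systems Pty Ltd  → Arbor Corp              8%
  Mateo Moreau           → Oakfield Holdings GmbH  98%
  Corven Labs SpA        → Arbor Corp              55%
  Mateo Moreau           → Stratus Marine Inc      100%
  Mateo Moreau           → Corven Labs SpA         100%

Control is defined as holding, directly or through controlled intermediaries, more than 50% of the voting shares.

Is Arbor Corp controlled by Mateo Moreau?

Mateo holds 100% of Corven, so Mateo controls Corven.
Mateo holds 100% of Vireo, so Mateo controls Vireo.
Mateo and Corven and Vireo together hold 29% + 55% + 8% = 92% of Arbor, so Mateo controls Arbor.

Yes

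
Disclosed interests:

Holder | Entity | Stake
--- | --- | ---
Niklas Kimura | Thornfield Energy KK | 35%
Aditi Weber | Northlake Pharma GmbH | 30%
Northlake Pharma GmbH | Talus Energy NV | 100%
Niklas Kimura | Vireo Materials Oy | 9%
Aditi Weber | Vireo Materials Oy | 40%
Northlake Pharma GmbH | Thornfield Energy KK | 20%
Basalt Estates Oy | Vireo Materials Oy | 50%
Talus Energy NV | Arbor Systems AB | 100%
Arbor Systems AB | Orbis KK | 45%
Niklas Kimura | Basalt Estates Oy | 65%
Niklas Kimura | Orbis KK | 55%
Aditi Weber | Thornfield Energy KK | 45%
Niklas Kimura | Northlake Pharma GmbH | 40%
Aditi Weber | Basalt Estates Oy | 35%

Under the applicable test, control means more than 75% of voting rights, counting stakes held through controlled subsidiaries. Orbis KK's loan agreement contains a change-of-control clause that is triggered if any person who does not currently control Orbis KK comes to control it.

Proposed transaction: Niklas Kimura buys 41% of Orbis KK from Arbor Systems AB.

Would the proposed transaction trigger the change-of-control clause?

Yes

The purchase adds only to Niklas's holdings (Arbor's stake shrinks), so Niklas is the only person who could newly come to control Orbis.
Niklas's largest direct stake is 65% in Basalt, which does not meet the threshold, so Niklas controls no company.
In Orbis, Niklas's side holds only 55%, not > 75%.
So before the transaction, Niklas does not control Orbis.
After the purchase, Niklas's direct stake in Orbis rises to 55% + 41% = 96%, and Arbor's stake falls to 4%.
Niklas holds 96% of Orbis, so Niklas controls Orbis.
Niklas did not control Orbis before and does after, so the clause is triggered.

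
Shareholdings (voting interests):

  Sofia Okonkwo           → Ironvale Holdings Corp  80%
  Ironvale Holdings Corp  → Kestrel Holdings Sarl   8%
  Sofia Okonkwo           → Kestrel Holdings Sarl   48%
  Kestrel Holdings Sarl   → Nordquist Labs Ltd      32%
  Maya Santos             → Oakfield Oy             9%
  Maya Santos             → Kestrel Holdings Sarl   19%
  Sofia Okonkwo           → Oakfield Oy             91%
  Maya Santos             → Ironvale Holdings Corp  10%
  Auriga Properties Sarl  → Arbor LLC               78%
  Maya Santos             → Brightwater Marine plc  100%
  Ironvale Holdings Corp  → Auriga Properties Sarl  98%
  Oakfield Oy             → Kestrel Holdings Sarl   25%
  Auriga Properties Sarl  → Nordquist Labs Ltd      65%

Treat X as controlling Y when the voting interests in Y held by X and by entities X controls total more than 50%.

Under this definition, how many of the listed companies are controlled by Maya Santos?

1

Maya holds 100% of Brightwater, so Maya controls Brightwater.
No other company's threshold is met.
Maya controls 1 company.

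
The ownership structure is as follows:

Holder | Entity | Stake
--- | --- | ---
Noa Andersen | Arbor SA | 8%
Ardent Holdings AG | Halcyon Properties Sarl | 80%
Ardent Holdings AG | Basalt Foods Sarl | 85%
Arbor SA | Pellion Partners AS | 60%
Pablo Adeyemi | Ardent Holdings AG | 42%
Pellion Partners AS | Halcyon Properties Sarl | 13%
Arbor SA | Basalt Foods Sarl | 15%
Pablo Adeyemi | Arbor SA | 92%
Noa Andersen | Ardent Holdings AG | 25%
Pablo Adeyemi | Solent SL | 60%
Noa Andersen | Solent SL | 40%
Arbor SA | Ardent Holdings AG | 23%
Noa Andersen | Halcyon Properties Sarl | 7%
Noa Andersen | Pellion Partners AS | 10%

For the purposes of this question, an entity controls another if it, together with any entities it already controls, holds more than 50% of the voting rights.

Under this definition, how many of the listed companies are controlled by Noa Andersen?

Noa's largest direct stake is 40% in Solent, which does not meet the threshold.
Noa controls 0 companies.

0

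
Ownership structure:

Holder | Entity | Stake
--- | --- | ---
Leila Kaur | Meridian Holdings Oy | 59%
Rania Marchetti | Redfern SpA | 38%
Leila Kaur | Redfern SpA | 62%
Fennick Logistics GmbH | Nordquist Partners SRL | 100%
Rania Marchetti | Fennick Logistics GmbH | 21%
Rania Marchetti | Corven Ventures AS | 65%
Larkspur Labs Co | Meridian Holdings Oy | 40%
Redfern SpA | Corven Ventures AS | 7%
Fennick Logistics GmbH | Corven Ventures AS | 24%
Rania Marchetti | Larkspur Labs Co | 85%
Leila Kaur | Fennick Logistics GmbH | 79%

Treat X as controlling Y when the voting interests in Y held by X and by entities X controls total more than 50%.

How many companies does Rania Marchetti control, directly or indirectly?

Rania holds 85% of Larkspur, so Rania controls Larkspur.
Rania holds 65% of Corven, so Rania controls Corven.
No other company's threshold is met.
Rania controls 2 companies.

2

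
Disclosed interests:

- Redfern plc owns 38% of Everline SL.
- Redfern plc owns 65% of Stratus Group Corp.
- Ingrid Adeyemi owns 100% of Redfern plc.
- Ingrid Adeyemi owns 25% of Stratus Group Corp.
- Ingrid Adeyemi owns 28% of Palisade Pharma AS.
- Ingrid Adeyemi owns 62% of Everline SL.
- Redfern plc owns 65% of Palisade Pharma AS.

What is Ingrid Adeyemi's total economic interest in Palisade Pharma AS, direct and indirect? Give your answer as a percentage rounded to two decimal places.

93.00%

Ingrid reaches Palisade along 2 paths.
Via Redfern: 100% × 65% = 65%.
Direct stake: 28% = 28%.
Total: 65% + 28% = 93%.
Rounded: 93.00%.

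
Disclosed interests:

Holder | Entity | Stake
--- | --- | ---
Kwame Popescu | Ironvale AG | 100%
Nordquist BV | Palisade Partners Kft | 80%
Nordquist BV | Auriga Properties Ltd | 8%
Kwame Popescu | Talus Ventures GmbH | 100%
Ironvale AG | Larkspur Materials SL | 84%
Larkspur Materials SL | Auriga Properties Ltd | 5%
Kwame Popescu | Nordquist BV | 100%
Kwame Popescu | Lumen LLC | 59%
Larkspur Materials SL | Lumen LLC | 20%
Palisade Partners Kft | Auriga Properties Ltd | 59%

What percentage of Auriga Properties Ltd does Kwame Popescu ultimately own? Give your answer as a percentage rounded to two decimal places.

59.40%

Kwame reaches Auriga along 3 paths.
Via Ironvale → Larkspur: 100% × 84% × 5% = 4.2%.
Via Nordquist → Palisade: 100% × 80% × 59% = 47.2%.
Via Nordquist: 100% × 8% = 8%.
Total: 4.2% + 47.2% + 8% = 59.4%.
Rounded: 59.40%.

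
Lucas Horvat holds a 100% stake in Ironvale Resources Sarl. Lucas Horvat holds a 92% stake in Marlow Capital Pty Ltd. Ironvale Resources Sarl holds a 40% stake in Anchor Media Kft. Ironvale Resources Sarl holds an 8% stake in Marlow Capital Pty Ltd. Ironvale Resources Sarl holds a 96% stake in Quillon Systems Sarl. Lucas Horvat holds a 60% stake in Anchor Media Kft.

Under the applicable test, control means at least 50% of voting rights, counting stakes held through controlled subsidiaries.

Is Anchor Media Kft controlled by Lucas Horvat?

Lucas holds 100% of Ironvale, so Lucas controls Ironvale.
Ironvale and Lucas together hold 40% + 60% = 100% of Anchor, so Lucas controls Anchor.

Yes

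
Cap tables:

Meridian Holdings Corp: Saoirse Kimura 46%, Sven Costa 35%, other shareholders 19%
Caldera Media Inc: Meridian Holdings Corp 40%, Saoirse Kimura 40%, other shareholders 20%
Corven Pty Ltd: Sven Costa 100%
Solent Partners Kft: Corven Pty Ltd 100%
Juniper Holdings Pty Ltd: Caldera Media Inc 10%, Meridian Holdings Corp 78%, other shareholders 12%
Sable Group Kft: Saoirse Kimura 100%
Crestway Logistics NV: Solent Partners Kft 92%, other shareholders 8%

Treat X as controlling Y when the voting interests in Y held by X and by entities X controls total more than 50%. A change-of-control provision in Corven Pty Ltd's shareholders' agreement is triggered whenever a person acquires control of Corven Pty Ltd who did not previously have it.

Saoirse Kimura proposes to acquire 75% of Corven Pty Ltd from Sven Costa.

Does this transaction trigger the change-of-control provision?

Yes

The purchase adds only to Saoirse's holdings (Sven's stake shrinks), so Saoirse is the only person who could newly come to control Corven.
Saoirse holds 100% of Sable, so Saoirse controls Sable.
Neither Saoirse nor any entity Saoirse controls holds any voting interest in Corven.
So before the transaction, Saoirse does not control Corven.
After the purchase, Saoirse holds 75% of Corven directly, and Sven's stake falls to 25%.
Saoirse holds 75% of Corven, so Saoirse controls Corven.
Saoirse did not control Corven before and does after, so the clause is triggered.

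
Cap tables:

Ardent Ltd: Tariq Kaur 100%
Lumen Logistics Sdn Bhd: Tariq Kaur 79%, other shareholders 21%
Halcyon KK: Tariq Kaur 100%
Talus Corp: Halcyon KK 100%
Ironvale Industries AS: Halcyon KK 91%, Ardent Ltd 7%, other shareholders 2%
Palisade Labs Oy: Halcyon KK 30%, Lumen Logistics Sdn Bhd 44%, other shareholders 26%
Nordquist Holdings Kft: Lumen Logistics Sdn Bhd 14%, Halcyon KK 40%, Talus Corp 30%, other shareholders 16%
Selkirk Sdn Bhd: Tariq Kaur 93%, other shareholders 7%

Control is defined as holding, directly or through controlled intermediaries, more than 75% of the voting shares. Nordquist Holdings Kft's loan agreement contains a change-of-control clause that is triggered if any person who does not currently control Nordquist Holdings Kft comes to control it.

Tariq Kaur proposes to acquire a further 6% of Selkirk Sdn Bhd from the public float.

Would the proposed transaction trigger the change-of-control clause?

The purchase changes only Tariq's holdings, so Tariq is the only person who could newly come to control Nordquist.
Tariq holds 100% of Halcyon, so Tariq controls Halcyon.
Halcyon holds 100% of Talus, so Tariq controls Talus.
Tariq holds 79% of Lumen, so Tariq controls Lumen.
Lumen and Halcyon and Talus together hold 14% + 40% + 30% = 84% of Nordquist, so Tariq controls Nordquist.
So Tariq already controls Nordquist before the transaction.
After the purchase, Tariq's direct stake in Selkirk rises to 93% + 6% = 99%.
Tariq controlled Nordquist already, so this is not a new person acquiring control; every other person's position is unchanged or reduced.
No new person acquires control, so the clause is not triggered.

No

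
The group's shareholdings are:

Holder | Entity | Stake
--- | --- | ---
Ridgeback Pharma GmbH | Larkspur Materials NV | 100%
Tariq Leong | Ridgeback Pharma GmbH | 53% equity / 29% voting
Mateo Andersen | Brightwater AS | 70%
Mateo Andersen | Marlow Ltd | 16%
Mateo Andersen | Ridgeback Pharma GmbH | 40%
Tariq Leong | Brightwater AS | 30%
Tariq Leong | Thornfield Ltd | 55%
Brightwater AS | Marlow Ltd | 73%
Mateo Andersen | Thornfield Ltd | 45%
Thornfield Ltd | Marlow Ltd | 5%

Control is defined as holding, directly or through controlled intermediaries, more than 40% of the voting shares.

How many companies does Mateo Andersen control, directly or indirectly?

Mateo holds 45% of Thornfield, so Mateo controls Thornfield.
Mateo holds 70% of Brightwater, so Mateo controls Brightwater.
Brightwater and Mateo and Thornfield together hold 73% + 16% + 5% = 94% of Marlow, so Mateo controls Marlow.
No other company's threshold is met.
Mateo controls 3 companies.

3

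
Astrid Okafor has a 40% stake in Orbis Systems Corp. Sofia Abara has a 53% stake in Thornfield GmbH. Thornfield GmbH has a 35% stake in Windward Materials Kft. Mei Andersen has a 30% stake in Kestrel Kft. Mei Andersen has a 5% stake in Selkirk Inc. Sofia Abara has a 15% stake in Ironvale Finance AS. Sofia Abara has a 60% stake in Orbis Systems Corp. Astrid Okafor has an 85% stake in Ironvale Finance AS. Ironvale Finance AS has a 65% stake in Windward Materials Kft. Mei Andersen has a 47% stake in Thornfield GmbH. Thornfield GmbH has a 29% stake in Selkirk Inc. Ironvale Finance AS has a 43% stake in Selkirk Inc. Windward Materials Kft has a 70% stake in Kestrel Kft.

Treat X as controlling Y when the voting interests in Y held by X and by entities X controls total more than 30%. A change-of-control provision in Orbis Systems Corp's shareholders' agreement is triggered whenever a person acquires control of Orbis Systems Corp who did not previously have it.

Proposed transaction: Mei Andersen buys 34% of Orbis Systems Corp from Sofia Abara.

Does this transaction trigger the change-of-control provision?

The purchase adds only to Mei's holdings (Sofia's stake shrinks), so Mei is the only person who could newly come to control Orbis.
Mei holds 47% of Thornfield, so Mei controls Thornfield.
Thornfield holds 35% of Windward, so Mei controls Windward.
Thornfield and Mei together hold 29% + 5% = 34% of Selkirk, so Mei controls Selkirk.
Mei and Windward together hold 30% + 70% = 100% of Kestrel, so Mei controls Kestrel.
Neither Mei nor any entity Mei controls holds any voting interest in Orbis.
So before the transaction, Mei does not control Orbis.
After the purchase, Mei holds 34% of Orbis directly, and Sofia's stake falls to 26%.
Mei holds 34% of Orbis, so Mei controls Orbis.
Mei did not control Orbis before and does after, so the clause is triggered.

Yes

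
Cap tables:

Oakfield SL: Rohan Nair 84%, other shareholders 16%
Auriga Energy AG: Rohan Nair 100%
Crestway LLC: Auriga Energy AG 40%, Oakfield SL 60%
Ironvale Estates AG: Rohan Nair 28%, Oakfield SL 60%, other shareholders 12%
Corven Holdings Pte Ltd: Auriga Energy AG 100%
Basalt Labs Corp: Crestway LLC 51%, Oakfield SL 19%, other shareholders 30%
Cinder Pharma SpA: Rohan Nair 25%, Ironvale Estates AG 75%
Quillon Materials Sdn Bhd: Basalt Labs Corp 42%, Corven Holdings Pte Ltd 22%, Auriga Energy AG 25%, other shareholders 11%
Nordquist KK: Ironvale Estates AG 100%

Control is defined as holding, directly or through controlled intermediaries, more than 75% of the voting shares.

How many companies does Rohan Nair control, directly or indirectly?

Rohan holds 84% of Oakfield, so Rohan controls Oakfield.
Rohan holds 100% of Auriga, so Rohan controls Auriga.
Auriga and Oakfield together hold 40% + 60% = 100% of Crestway, so Rohan controls Crestway.
Rohan and Oakfield together hold 28% + 60% = 88% of Ironvale, so Rohan controls Ironvale.
Auriga holds 100% of Corven, so Rohan controls Corven.
Rohan and Ironvale together hold 25% + 75% = 100% of Cinder, so Rohan controls Cinder.
Ironvale holds 100% of Nordquist, so Rohan controls Nordquist.
No other company's threshold is met.
Rohan controls 7 companies.

7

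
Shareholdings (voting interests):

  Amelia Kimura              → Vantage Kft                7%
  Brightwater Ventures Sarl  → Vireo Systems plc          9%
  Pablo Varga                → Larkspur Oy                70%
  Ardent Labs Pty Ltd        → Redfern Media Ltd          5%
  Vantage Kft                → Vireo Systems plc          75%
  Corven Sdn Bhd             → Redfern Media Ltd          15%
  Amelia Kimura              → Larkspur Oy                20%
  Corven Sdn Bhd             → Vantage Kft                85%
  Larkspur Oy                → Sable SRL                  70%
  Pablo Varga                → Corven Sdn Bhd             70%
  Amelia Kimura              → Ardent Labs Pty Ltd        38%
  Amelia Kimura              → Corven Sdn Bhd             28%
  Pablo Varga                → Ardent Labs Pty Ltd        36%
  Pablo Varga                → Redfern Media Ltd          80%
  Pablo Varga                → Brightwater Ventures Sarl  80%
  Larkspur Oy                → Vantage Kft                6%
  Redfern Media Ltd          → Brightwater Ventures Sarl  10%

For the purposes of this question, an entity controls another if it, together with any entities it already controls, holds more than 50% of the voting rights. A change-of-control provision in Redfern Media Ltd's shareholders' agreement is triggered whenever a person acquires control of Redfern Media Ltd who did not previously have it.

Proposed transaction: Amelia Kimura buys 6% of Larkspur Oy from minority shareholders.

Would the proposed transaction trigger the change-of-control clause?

The purchase changes only Amelia's holdings, so Amelia is the only person who could newly come to control Redfern.
Amelia's largest direct stake is 38% in Ardent, which does not meet the threshold, so Amelia controls no company.
Neither Amelia nor any entity Amelia controls holds any voting interest in Redfern.
So before the transaction, Amelia does not control Redfern.
After the purchase, Amelia's direct stake in Larkspur rises to 20% + 6% = 26%.
Amelia's side now holds 26% of Larkspur, not > 50%, so Amelia still does not control Larkspur.
After the transaction, neither Amelia nor any entity Amelia controls holds a voting interest in Redfern, so Amelia still does not control it.
No new person acquires control, so the clause is not triggered.

No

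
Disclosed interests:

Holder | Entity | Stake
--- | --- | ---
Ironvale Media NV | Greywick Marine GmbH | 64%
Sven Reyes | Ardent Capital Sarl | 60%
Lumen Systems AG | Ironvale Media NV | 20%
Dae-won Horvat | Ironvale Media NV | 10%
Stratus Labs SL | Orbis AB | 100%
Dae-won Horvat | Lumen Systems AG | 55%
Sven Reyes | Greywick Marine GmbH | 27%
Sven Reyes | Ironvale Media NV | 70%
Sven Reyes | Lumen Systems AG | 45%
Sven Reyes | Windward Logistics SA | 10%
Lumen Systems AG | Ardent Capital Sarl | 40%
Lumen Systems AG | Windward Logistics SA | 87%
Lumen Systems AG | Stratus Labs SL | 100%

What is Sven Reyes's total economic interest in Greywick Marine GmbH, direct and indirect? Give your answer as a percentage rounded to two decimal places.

Sven reaches Greywick along 3 paths.
Direct stake: 27% = 27%.
Via Lumen → Ironvale: 45% × 20% × 64% = 5.76%.
Via Ironvale: 70% × 64% = 44.8%.
Total: 27% + 5.76% + 44.8% = 77.56%.

77.56%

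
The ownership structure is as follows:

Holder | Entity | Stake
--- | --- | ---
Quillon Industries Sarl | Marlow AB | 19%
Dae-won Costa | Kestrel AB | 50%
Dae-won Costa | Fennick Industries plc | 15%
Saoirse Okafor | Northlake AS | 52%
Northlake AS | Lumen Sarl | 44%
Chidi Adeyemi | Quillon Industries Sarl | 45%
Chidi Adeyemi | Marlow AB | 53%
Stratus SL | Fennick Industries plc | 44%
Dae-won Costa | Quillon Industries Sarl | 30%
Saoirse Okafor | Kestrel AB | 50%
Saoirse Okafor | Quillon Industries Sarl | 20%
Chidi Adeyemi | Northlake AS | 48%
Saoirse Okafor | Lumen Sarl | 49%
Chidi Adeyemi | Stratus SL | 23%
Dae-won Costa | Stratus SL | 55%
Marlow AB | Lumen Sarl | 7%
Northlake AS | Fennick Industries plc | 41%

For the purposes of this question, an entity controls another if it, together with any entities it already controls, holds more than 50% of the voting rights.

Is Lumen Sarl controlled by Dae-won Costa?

Dae-won holds 55% of Stratus, so Dae-won controls Stratus.
Stratus and Dae-won together hold 44% + 15% = 59% of Fennick, so Dae-won controls Fennick.
Neither Dae-won nor any entity Dae-won controls holds any voting interest in Lumen.
So Dae-won does not control Lumen.

No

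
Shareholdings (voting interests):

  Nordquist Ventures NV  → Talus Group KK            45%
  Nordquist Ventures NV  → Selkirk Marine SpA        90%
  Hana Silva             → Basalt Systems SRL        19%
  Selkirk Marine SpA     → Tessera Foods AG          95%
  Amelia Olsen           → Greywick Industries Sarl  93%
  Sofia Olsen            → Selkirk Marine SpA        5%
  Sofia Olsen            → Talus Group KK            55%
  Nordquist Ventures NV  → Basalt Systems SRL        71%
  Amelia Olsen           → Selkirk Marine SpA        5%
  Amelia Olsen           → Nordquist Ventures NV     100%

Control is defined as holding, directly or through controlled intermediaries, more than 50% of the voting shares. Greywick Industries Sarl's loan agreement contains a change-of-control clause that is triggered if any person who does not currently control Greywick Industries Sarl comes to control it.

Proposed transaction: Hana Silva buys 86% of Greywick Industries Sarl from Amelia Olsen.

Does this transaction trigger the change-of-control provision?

The purchase adds only to Hana's holdings (Amelia's stake shrinks), so Hana is the only person who could newly come to control Greywick.
Hana's largest direct stake is 19% in Basalt, which does not meet the threshold, so Hana controls no company.
Neither Hana nor any entity Hana controls holds any voting interest in Greywick.
So before the transaction, Hana does not control Greywick.
After the purchase, Hana holds 86% of Greywick directly, and Amelia's stake falls to 7%.
Hana holds 86% of Greywick, so Hana controls Greywick.
Hana did not control Greywick before and does after, so the clause is triggered.

Yes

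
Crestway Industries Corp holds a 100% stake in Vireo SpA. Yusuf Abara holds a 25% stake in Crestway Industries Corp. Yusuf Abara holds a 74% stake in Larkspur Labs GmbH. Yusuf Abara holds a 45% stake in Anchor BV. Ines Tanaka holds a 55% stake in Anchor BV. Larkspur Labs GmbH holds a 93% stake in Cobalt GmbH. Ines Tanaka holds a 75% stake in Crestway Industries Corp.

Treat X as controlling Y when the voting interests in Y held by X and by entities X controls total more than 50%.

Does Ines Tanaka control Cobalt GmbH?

No

Ines holds 55% of Anchor, so Ines controls Anchor.
Ines holds 75% of Crestway, so Ines controls Crestway.
Crestway holds 100% of Vireo, so Ines controls Vireo.
Neither Ines nor any entity Ines controls holds any voting interest in Cobalt.
So Ines does not control Cobalt.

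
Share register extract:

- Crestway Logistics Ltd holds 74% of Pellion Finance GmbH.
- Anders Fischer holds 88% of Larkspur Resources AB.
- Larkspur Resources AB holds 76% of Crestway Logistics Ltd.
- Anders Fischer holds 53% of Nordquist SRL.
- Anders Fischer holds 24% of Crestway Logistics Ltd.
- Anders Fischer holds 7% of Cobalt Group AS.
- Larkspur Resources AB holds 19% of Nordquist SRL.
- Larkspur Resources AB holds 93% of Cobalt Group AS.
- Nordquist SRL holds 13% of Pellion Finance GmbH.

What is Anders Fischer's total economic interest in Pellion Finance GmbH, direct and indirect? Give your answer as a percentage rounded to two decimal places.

Anders reaches Pellion along 4 paths.
Via Crestway: 24% × 74% = 17.76%.
Via Larkspur → Crestway: 88% × 76% × 74% = 49.4912%.
Via Larkspur → Nordquist: 88% × 19% × 13% = 2.1736%.
Via Nordquist: 53% × 13% = 6.89%.
Total: 17.76% + 49.4912% + 2.1736% + 6.89% = 76.3148%.
Rounded: 76.31%.

76.31%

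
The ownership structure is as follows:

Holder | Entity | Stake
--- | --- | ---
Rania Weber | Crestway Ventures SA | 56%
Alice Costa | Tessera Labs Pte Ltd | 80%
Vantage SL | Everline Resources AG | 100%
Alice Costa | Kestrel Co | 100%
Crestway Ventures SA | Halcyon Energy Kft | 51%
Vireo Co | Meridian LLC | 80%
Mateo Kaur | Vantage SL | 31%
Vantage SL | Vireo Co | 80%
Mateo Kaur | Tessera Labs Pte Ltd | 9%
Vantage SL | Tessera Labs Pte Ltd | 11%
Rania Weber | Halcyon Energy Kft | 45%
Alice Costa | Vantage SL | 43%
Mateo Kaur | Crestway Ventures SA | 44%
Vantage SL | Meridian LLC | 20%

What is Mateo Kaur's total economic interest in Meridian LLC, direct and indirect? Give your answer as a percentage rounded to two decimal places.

26.04%

Mateo reaches Meridian along 2 paths.
Via Vantage: 31% × 20% = 6.2%.
Via Vantage → Vireo: 31% × 80% × 80% = 19.84%.
Total: 6.2% + 19.84% = 26.04%.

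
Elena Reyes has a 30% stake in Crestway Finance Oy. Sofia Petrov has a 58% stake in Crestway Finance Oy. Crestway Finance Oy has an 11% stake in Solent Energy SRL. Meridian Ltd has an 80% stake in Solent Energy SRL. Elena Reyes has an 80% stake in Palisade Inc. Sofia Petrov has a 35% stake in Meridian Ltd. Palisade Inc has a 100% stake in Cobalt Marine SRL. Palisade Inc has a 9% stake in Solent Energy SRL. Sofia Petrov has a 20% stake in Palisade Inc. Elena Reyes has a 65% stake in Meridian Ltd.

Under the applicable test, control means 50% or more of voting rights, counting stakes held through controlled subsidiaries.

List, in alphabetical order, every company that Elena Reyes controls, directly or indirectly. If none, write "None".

Elena holds 80% of Palisade, so Elena controls Palisade.
Elena holds 65% of Meridian, so Elena controls Meridian.
Palisade and Meridian together hold 9% + 80% = 89% of Solent, so Elena controls Solent.
Palisade holds 100% of Cobalt, so Elena controls Cobalt.
No other company's threshold is met.

Cobalt Marine SRL, Meridian Ltd, Palisade Inc, Solent Energy SRL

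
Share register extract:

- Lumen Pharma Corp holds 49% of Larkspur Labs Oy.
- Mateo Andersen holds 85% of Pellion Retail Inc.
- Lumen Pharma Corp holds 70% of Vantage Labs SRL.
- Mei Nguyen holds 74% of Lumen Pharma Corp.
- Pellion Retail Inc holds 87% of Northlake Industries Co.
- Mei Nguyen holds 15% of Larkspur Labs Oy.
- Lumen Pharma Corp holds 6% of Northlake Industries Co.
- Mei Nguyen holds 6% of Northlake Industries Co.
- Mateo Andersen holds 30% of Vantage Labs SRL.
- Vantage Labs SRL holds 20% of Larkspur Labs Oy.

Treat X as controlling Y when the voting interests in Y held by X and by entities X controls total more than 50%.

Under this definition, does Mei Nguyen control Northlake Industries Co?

Mei holds 74% of Lumen, so Mei controls Lumen.
Lumen holds 70% of Vantage, so Mei controls Vantage.
Lumen and Vantage and Mei together hold 49% + 20% + 15% = 84% of Larkspur, so Mei controls Larkspur.
In Northlake, Mei's side holds only 6% + 6% = 12%, not > 50%.
So Mei does not control Northlake.

No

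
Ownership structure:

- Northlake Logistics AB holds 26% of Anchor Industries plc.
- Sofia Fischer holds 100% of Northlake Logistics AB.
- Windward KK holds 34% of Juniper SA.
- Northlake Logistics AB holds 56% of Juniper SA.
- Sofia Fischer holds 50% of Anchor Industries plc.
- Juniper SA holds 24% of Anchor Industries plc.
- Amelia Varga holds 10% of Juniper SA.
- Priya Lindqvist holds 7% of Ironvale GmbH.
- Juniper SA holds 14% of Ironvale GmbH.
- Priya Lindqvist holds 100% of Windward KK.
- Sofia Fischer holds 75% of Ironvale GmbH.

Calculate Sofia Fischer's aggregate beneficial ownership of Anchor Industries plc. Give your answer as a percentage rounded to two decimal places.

89.44%

Sofia reaches Anchor along 3 paths.
Via Northlake → Juniper: 100% × 56% × 24% = 13.44%.
Via Northlake: 100% × 26% = 26%.
Direct stake: 50% = 50%.
Total: 13.44% + 26% + 50% = 89.44%.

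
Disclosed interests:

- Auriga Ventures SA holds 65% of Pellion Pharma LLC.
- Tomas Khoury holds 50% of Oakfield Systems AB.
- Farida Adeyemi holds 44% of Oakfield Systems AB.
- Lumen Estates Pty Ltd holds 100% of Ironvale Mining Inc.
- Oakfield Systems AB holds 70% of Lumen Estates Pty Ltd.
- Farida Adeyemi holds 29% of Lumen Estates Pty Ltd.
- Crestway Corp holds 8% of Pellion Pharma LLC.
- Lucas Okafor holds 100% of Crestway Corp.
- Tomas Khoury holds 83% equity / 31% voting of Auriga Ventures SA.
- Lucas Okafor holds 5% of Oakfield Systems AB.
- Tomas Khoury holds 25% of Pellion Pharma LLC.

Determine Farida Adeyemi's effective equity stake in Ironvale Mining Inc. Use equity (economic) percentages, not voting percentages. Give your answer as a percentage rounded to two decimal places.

Farida reaches Ironvale along 2 paths.
Via Oakfield → Lumen: 44% × 70% × 100% = 30.8%.
Via Lumen: 29% × 100% = 29%.
Total: 30.8% + 29% = 59.8%.
Rounded: 59.80%.

59.80%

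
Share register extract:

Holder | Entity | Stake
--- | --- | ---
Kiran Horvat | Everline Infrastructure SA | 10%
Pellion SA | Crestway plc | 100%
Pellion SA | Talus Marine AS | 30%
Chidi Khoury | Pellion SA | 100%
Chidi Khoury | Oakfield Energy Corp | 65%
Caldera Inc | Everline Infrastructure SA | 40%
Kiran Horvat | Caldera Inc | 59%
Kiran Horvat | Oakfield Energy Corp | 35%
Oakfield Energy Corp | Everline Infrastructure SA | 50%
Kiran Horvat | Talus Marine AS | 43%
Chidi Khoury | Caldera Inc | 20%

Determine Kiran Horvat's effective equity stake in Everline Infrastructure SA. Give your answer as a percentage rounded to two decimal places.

Kiran reaches Everline along 3 paths.
Direct stake: 10% = 10%.
Via Oakfield: 35% × 50% = 17.5%.
Via Caldera: 59% × 40% = 23.6%.
Total: 10% + 17.5% + 23.6% = 51.1%.
Rounded: 51.10%.

51.10%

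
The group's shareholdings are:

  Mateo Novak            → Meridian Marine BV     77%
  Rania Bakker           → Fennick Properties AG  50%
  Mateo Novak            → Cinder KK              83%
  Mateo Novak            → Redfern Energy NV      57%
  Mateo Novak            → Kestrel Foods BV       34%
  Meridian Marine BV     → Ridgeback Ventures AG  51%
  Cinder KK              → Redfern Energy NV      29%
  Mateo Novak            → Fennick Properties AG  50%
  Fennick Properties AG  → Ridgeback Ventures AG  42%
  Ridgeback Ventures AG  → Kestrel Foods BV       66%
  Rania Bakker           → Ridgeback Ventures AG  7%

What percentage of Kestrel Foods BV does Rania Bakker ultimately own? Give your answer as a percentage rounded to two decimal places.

18.48%

Rania reaches Kestrel along 2 paths.
Via Ridgeback: 7% × 66% = 4.62%.
Via Fennick → Ridgeback: 50% × 42% × 66% = 13.86%.
Total: 4.62% + 13.86% = 18.48%.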